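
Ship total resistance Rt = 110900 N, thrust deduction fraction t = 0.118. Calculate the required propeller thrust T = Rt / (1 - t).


Formula: T = Rt / (1 - t)
Step 1 — (1 - t) = 1 - 0.118 = 0.882
Step 2 — T = 110900 / 0.882 ≈ 125740 N (5 s.f.)

125740 N


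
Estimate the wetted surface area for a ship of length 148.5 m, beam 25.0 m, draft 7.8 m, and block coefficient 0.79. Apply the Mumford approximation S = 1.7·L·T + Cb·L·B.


Formula: S = 1.7*L*T + V/T with V = Cb*L*B*T, i.e. S = L * (1.7*T + Cb*B)
Step 1 — 1.7*T = 1.7 * 7.8 = 13.26 m
Step 2 — Cb*B = 0.79 * 25.0 = 19.75 m
Step 3 — 1.7*T + Cb*B = 13.26 + 19.75 = 33.01 m
Step 4 — S = 148.5 * 33.01 ≈ 4902.0 m^2 (5 s.f.)

4902.0 m^2


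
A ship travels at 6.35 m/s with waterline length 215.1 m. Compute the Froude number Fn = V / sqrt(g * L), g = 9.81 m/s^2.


Formula: Fn = V / sqrt(g * L)
Step 1 — g * L = 9.81 * 215.1 = 2110.131
Step 2 — sqrt(g * L) = sqrt(2110.131) = 45.936162
Step 3 — Fn = 6.35 / 45.936162 ≈ 0.13824 (5 s.f.)

0.13824


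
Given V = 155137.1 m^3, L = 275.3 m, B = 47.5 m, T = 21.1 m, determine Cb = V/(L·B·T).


Formula: Cb = V / (L * B * T)
Step 1 — L * B * T = 275.3 * 47.5 * 21.1 = 275919.425 m^3
Step 2 — Cb = 155137.1 / 275919.425 ≈ 0.56226 (5 s.f.)

0.56226


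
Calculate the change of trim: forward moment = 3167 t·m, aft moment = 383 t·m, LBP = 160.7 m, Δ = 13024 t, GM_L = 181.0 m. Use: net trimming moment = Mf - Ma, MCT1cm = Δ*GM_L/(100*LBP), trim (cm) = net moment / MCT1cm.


Formula: net trimming moment = Mf - Ma; MCT1cm = Δ*GM_L/(100*LBP); trim = net moment / MCT1cm
Step 1 — net trimming moment = 3167 - 383 = 2784 t·m
Step 2 — MCT1cm = 13024 * 181.0 / (100 * 160.7) = 146.6922 t·m/cm
Step 3 — trim = 2784 / 146.6922 ≈ 18.979 cm (5 s.f.)

18.979 cm


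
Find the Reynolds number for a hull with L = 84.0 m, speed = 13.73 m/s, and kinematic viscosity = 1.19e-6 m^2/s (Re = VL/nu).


Formula: Re = V * L / nu
Step 1 — V * L = 13.73 * 84.0 = 1153.32 m^2/s
Step 2 — Re = 1153.32 / 1.19e-6 = 9.69e+08

9.69e+08


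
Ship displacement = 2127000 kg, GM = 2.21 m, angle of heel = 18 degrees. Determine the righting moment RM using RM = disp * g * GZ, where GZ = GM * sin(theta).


Formula: GZ = GM * sin(theta); RM = disp * g * GZ
Step 1 — GZ = 2.21 * sin(18°) = 2.21 * 0.309017 = 0.682928 m
Step 2 — RM = 2127000 * 9.81 * 0.682928 ≈ 14250000 N·m (5 s.f.)

14250000 N·m


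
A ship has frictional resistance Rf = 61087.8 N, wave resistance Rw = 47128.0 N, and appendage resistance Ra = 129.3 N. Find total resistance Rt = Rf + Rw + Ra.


Formula: Rt = Rf + Rw + Ra
Substituting: Rt = 61087.8 + 47128.0 + 129.3
Result: Rt = 108345.1 N

108345.1 N


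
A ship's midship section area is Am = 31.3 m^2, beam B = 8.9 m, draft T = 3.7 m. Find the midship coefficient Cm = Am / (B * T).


Formula: Cm = Am / (B * T)
Step 1 — B * T = 8.9 * 3.7 = 32.93 m^2
Step 2 — Cm = 31.3 / 32.93 ≈ 0.95050 (5 s.f.)

0.95050


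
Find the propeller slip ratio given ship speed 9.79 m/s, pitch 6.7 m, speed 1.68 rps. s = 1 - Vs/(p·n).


Formula: s = 1 - Vs / (p * n)
Step 1 — p * n = 6.7 * 1.68 = 11.256
Step 2 — Vs / (p*n) = 9.79 / 11.256 = 0.869758 (6 d.p.)
Step 3 — s = 1 - 0.869758 = 0.130242

0.130242


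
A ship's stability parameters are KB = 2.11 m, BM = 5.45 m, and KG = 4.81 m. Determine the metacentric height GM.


Formula: GM = KB + BM - KG
Step 1 — KM = KB + BM = 2.11 + 5.45 = 7.56 m
Step 2 — GM = KM - KG = 7.56 - 4.81 = 2.75 m

2.75 m


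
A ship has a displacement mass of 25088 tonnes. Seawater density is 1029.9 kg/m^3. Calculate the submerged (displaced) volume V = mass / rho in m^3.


Formula: V = mass / rho
Step 1 — convert tonnes to kg: 25088 t * 1000 = 25088000 kg
Step 2 — V = 25088000 / 1029.9 ≈ 24360 m^3 (5 s.f.)

24360 m^3


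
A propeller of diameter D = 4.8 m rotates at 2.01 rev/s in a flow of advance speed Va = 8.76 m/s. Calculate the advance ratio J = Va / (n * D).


Formula: J = Va / (n * D)
Step 1 — n * D = 2.01 * 4.8 = 9.648
Step 2 — J = 8.76 / 9.648 ≈ 0.90796 (5 s.f.)

0.90796


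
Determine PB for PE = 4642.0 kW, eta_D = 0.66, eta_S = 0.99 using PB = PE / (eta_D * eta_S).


Formula: PB = PE / (eta_D * eta_S)
Step 1 — combined efficiency = eta_D * eta_S = 0.66 * 0.99 = 0.6534
Step 2 — PB = 4642.0 / 0.6534 ≈ 7104.4 kW (5 s.f.)

7104.4 kW


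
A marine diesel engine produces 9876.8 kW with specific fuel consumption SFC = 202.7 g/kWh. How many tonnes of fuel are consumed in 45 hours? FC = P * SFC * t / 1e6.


Formula: FC (tonnes) = P * SFC * t / 1,000,000
Step 1 — P * SFC * t = 9876.8 * 202.7 * 45 = 90091231.2 g
Step 2 — FC (tonnes) = 90091231.2 / 1,000,000 ≈ 90.091 tonnes (5 s.f.)

90.091 tonnes


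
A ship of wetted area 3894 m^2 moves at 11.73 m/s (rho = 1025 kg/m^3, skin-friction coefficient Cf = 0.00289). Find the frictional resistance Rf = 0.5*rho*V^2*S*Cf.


Formula: Rf = 0.5 * rho * V^2 * S * Cf
Step 1 — V^2 = 11.73^2 = 137.5929
Step 2 — 0.5 * rho * V^2 = 0.5 * 1025 * 137.5929 = 70516.36125
Step 3 — Rf = 70516.36125 * 3894 * 0.00289 ≈ 793570 N (5 s.f.)

793570 N


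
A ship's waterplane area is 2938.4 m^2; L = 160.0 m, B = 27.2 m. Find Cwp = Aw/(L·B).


Formula: Cwp = Aw / (L * B)
Step 1 — L * B = 160.0 * 27.2 = 4352.0 m^2
Step 2 — Cwp = 2938.4 / 4352.0 ≈ 0.67518 (5 s.f.)

0.67518


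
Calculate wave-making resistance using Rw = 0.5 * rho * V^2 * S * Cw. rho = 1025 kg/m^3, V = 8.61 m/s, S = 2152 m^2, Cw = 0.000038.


Formula: Rw = 0.5 * rho * V^2 * S * Cw
Step 1 — V^2 = 8.61^2 = 74.1321
Step 2 — 0.5 * rho * V^2 = 0.5 * 1025 * 74.1321 = 37992.70125
Step 3 — Rw = 37992.70125 * 2152 * 0.000038 ≈ 3106.9 N (5 s.f.)

3106.9 N


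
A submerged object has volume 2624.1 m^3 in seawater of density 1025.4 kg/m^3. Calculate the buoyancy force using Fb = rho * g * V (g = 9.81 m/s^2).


Formula: Fb = rho * g * V
Substituting: Fb = 1025.4 * 9.81 * 2624.1
Intermediate: 1025.4 * 9.81 = 10059.174
Result: Fb = 10059.174 * 2624.1 ≈ 26396000 N (5 s.f.)

26396000 N


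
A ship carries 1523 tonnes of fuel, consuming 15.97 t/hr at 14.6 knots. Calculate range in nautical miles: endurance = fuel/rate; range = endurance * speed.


Formula: endurance = fuel / rate; range = endurance * speed
Step 1 — endurance = 1523 / 15.97 = 95.3663 hours
Step 2 — range = 95.3663 * 14.6 ≈ 1392.3 nautical miles (5 s.f.)

1392.3 NM


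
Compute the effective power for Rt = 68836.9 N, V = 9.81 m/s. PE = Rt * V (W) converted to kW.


Formula: PE = Rt * V / 1000 (kW)
Step 1 — PE (W) = 68836.9 * 9.81 = 675289.989 W
Step 2 — PE (kW) = 675289.989 / 1000 ≈ 675.29 kW (5 s.f.)

675.29 kW


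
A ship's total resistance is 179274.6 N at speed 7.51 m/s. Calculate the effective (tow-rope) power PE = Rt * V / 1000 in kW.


Formula: PE = Rt * V / 1000 (kW)
Step 1 — PE (W) = 179274.6 * 7.51 = 1346352.246 W
Step 2 — PE (kW) = 1346352.246 / 1000 ≈ 1346.4 kW (5 s.f.)

1346.4 kW


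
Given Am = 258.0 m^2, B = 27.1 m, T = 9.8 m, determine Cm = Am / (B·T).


Formula: Cm = Am / (B * T)
Step 1 — B * T = 27.1 * 9.8 = 265.58 m^2
Step 2 — Cm = 258.0 / 265.58 ≈ 0.97146 (5 s.f.)

0.97146


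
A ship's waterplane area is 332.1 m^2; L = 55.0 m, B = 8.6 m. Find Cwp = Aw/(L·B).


Formula: Cwp = Aw / (L * B)
Step 1 — L * B = 55.0 * 8.6 = 473.0 m^2
Step 2 — Cwp = 332.1 / 473.0 ≈ 0.70211 (5 s.f.)

0.70211


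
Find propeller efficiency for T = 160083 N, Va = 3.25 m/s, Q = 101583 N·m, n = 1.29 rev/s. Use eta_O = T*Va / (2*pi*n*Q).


Formula: eta = T * Va / (2 * pi * n * Q)
Step 1 — numerator = T * Va = 160083 * 3.25 = 520269.75
Step 2 — 2 * pi * n = 2 * pi * 1.29 = 8.105309
Step 3 — denominator = 8.105309 * 101583 = 823361.6
Step 4 — eta = 520269.75 / 823361.6 ≈ 0.63188 (5 s.f.)

0.63188


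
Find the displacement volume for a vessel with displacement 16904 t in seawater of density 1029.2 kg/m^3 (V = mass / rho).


Formula: V = mass / rho
Step 1 — convert tonnes to kg: 16904 t * 1000 = 16904000 kg
Step 2 — V = 16904000 / 1029.2 ≈ 16424 m^3 (5 s.f.)

16424 m^3


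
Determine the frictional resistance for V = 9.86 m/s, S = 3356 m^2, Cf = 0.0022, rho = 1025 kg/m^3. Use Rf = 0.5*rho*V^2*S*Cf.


Formula: Rf = 0.5 * rho * V^2 * S * Cf
Step 1 — V^2 = 9.86^2 = 97.2196
Step 2 — 0.5 * rho * V^2 = 0.5 * 1025 * 97.2196 = 49825.045
Step 3 — Rf = 49825.045 * 3356 * 0.0022 ≈ 367870 N (5 s.f.)

367870 N


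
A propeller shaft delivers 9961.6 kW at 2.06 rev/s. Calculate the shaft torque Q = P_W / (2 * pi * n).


Formula: Q = P_W / (2 * pi * n)
Step 1 — P_W = 9961.6 kW * 1000 = 9961600.0 W
Step 2 — 2 * pi * n = 2 * pi * 2.06 = 12.943362
Step 3 — Q = 9961600.0 / 12.943362 ≈ 769630 N·m (5 s.f.)

769630 N·m


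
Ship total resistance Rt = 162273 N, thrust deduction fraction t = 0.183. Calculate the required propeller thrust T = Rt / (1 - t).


Formula: T = Rt / (1 - t)
Step 1 — (1 - t) = 1 - 0.183 = 0.817
Step 2 — T = 162273 / 0.817 ≈ 198620 N (5 s.f.)

198620 N


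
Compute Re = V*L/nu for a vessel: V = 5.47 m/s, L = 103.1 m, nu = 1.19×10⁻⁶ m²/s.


Formula: Re = V * L / nu
Step 1 — V * L = 5.47 * 103.1 = 563.957 m^2/s
Step 2 — Re = 563.957 / 1.19e-6 = 4.74e+08

4.74e+08


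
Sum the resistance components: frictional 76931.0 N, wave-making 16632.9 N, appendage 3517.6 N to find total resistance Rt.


Formula: Rt = Rf + Rw + Ra
Substituting: Rt = 76931.0 + 16632.9 + 3517.6
Result: Rt = 97081.5 N

97081.5 N


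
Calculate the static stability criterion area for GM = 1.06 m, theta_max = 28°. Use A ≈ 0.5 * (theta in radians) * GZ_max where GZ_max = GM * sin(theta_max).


Formula: GZ_max = GM * sin(theta); Area = 0.5 * theta_rad * GZ_max
Step 1 — GZ_max = 1.06 * sin(28°) = 1.06 * 0.469472 = 0.49764 m
Step 2 — theta_rad = 28 * pi/180 = 0.488692 rad
Step 3 — Area = 0.5 * 0.488692 * 0.49764 ≈ 0.12160 m·rad (5 s.f.)

0.12160 m·rad


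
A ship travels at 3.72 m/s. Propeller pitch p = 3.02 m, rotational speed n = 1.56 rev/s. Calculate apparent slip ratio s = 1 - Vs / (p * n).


Formula: s = 1 - Vs / (p * n)
Step 1 — p * n = 3.02 * 1.56 = 4.7112
Step 2 — Vs / (p*n) = 3.72 / 4.7112 = 0.789608 (6 d.p.)
Step 3 — s = 1 - 0.789608 = 0.210392

0.210392


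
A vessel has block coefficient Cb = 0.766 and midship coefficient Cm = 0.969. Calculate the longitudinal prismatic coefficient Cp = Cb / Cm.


Formula: Cp = Cb / Cm
Substituting: Cp = 0.766 / 0.969
Result: Cp ≈ 0.79051 (5 s.f.)

0.79051


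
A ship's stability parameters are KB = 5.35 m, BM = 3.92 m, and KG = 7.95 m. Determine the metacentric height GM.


Formula: GM = KB + BM - KG
Step 1 — KM = KB + BM = 5.35 + 3.92 = 9.27 m
Step 2 — GM = KM - KG = 9.27 - 7.95 = 1.32 m

1.32 m


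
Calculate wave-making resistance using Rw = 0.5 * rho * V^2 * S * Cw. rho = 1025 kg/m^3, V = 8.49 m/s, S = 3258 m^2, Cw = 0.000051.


Formula: Rw = 0.5 * rho * V^2 * S * Cw
Step 1 — V^2 = 8.49^2 = 72.0801
Step 2 — 0.5 * rho * V^2 = 0.5 * 1025 * 72.0801 = 36941.05125
Step 3 — Rw = 36941.05125 * 3258 * 0.000051 ≈ 6138.1 N (5 s.f.)

6138.1 N


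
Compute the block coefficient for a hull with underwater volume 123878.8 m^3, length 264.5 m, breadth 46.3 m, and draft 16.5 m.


Formula: Cb = V / (L * B * T)
Step 1 — L * B * T = 264.5 * 46.3 * 16.5 = 202064.775 m^3
Step 2 — Cb = 123878.8 / 202064.775 ≈ 0.61306 (5 s.f.)

0.61306


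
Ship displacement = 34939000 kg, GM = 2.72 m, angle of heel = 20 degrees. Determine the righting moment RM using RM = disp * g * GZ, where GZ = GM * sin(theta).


Formula: GZ = GM * sin(theta); RM = disp * g * GZ
Step 1 — GZ = 2.72 * sin(20°) = 2.72 * 0.34202 = 0.930294 m
Step 2 — RM = 34939000 * 9.81 * 0.930294 ≈ 318860000 N·m (5 s.f.)

318860000 N·m


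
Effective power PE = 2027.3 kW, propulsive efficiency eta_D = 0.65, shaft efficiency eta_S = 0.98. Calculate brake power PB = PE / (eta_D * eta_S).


Formula: PB = PE / (eta_D * eta_S)
Step 1 — combined efficiency = eta_D * eta_S = 0.65 * 0.98 = 0.637
Step 2 — PB = 2027.3 / 0.637 ≈ 3182.6 kW (5 s.f.)

3182.6 kW


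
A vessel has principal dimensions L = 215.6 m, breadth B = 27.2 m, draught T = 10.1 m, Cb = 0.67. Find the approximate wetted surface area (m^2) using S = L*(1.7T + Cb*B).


Formula: S = 1.7*L*T + V/T with V = Cb*L*B*T, i.e. S = L * (1.7*T + Cb*B)
Step 1 — 1.7*T = 1.7 * 10.1 = 17.17 m
Step 2 — Cb*B = 0.67 * 27.2 = 18.224 m
Step 3 — 1.7*T + Cb*B = 17.17 + 18.224 = 35.394 m
Step 4 — S = 215.6 * 35.394 ≈ 7630.9 m^2 (5 s.f.)

7630.9 m^2


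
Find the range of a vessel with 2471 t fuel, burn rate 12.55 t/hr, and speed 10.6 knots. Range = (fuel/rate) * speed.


Formula: endurance = fuel / rate; range = endurance * speed
Step 1 — endurance = 2471 / 12.55 = 196.8924 hours
Step 2 — range = 196.8924 * 10.6 ≈ 2087.1 nautical miles (5 s.f.)

2087.1 NM


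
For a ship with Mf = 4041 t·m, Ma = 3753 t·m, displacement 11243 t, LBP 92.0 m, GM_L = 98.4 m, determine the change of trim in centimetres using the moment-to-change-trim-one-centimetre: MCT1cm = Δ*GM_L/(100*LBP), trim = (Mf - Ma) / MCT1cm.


Formula: net trimming moment = Mf - Ma; MCT1cm = Δ*GM_L/(100*LBP); trim = net moment / MCT1cm
Step 1 — net trimming moment = 4041 - 3753 = 288 t·m
Step 2 — MCT1cm = 11243 * 98.4 / (100 * 92.0) = 120.2512 t·m/cm
Step 3 — trim = 288 / 120.2512 ≈ 2.3950 cm (5 s.f.)

2.3950 cm


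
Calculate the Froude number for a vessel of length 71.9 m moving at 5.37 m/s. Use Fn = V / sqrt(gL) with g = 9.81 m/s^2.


Formula: Fn = V / sqrt(g * L)
Step 1 — g * L = 9.81 * 71.9 = 705.339
Step 2 — sqrt(g * L) = sqrt(705.339) = 26.558219
Step 3 — Fn = 5.37 / 26.558219 ≈ 0.20220 (5 s.f.)

0.20220


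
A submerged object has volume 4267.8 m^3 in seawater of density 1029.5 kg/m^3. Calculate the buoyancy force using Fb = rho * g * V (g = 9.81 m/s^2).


Formula: Fb = rho * g * V
Substituting: Fb = 1029.5 * 9.81 * 4267.8
Intermediate: 1029.5 * 9.81 = 10099.395
Result: Fb = 10099.395 * 4267.8 ≈ 43102000 N (5 s.f.)

43102000 N


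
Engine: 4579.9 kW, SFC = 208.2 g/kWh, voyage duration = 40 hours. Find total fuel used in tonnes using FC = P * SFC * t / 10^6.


Formula: FC (tonnes) = P * SFC * t / 1,000,000
Step 1 — P * SFC * t = 4579.9 * 208.2 * 40 = 38141407.2 g
Step 2 — FC (tonnes) = 38141407.2 / 1,000,000 ≈ 38.141 tonnes (5 s.f.)

38.141 tonnes


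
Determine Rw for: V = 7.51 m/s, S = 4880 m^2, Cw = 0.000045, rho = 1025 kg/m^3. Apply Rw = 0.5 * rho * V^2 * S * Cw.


Formula: Rw = 0.5 * rho * V^2 * S * Cw
Step 1 — V^2 = 7.51^2 = 56.4001
Step 2 — 0.5 * rho * V^2 = 0.5 * 1025 * 56.4001 = 28905.05125
Step 3 — Rw = 28905.05125 * 4880 * 0.000045 ≈ 6347.5 N (5 s.f.)

6347.5 N


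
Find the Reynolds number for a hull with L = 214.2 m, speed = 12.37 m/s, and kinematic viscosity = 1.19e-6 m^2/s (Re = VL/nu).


Formula: Re = V * L / nu
Step 1 — V * L = 12.37 * 214.2 = 2649.654 m^2/s
Step 2 — Re = 2649.654 / 1.19e-6 = 2.23e+09

2.23e+09


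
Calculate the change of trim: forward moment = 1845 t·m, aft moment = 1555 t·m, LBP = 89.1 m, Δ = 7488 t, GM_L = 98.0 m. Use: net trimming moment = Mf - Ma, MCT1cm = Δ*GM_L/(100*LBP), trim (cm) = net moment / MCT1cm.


Formula: net trimming moment = Mf - Ma; MCT1cm = Δ*GM_L/(100*LBP); trim = net moment / MCT1cm
Step 1 — net trimming moment = 1845 - 1555 = 290 t·m
Step 2 — MCT1cm = 7488 * 98.0 / (100 * 89.1) = 82.3596 t·m/cm
Step 3 — trim = 290 / 82.3596 ≈ 3.5211 cm (5 s.f.)

3.5211 cm


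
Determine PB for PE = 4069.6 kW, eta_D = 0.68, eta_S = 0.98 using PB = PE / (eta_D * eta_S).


Formula: PB = PE / (eta_D * eta_S)
Step 1 — combined efficiency = eta_D * eta_S = 0.68 * 0.98 = 0.6664
Step 2 — PB = 4069.6 / 0.6664 ≈ 6106.8 kW (5 s.f.)

6106.8 kW


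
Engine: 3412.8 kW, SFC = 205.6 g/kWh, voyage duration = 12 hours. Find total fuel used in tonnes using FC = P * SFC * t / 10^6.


Formula: FC (tonnes) = P * SFC * t / 1,000,000
Step 1 — P * SFC * t = 3412.8 * 205.6 * 12 = 8420060.16 g
Step 2 — FC (tonnes) = 8420060.16 / 1,000,000 ≈ 8.4201 tonnes (5 s.f.)

8.4201 tonnes


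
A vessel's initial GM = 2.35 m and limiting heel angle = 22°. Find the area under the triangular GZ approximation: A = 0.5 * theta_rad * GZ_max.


Formula: GZ_max = GM * sin(theta); Area = 0.5 * theta_rad * GZ_max
Step 1 — GZ_max = 2.35 * sin(22°) = 2.35 * 0.374607 = 0.880326 m
Step 2 — theta_rad = 22 * pi/180 = 0.383972 rad
Step 3 — Area = 0.5 * 0.383972 * 0.880326 ≈ 0.16901 m·rad (5 s.f.)

0.16901 m·rad


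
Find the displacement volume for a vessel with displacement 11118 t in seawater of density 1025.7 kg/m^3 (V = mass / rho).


Formula: V = mass / rho
Step 1 — convert tonnes to kg: 11118 t * 1000 = 11118000 kg
Step 2 — V = 11118000 / 1025.7 ≈ 10839 m^3 (5 s.f.)

10839 m^3


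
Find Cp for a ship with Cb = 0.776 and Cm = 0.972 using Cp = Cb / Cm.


Formula: Cp = Cb / Cm
Substituting: Cp = 0.776 / 0.972
Result: Cp ≈ 0.79835 (5 s.f.)

0.79835


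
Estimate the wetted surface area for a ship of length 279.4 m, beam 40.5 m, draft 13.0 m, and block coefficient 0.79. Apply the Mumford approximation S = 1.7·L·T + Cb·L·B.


Formula: S = 1.7*L*T + V/T with V = Cb*L*B*T, i.e. S = L * (1.7*T + Cb*B)
Step 1 — 1.7*T = 1.7 * 13.0 = 22.1 m
Step 2 — Cb*B = 0.79 * 40.5 = 31.995 m
Step 3 — 1.7*T + Cb*B = 22.1 + 31.995 = 54.095 m
Step 4 — S = 279.4 * 54.095 ≈ 15114 m^2 (5 s.f.)

15114 m^2


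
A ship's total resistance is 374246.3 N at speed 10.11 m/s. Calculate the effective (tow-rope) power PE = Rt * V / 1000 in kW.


Formula: PE = Rt * V / 1000 (kW)
Step 1 — PE (W) = 374246.3 * 10.11 = 3783630.093 W
Step 2 — PE (kW) = 3783630.093 / 1000 ≈ 3783.6 kW (5 s.f.)

3783.6 kW


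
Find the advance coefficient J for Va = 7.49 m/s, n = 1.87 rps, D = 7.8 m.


Formula: J = Va / (n * D)
Step 1 — n * D = 1.87 * 7.8 = 14.586
Step 2 — J = 7.49 / 14.586 ≈ 0.51351 (5 s.f.)

0.51351


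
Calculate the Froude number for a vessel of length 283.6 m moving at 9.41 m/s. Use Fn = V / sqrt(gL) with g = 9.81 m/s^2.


Formula: Fn = V / sqrt(g * L)
Step 1 — g * L = 9.81 * 283.6 = 2782.116
Step 2 — sqrt(g * L) = sqrt(2782.116) = 52.745768
Step 3 — Fn = 9.41 / 52.745768 ≈ 0.17840 (5 s.f.)

0.17840


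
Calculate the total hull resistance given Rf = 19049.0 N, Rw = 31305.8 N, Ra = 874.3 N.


Formula: Rt = Rf + Rw + Ra
Substituting: Rt = 19049.0 + 31305.8 + 874.3
Result: Rt = 51229.1 N

51229.1 N


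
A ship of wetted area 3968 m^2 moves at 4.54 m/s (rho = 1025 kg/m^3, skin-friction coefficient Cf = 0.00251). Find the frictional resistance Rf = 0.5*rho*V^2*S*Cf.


Formula: Rf = 0.5 * rho * V^2 * S * Cf
Step 1 — V^2 = 4.54^2 = 20.6116
Step 2 — 0.5 * rho * V^2 = 0.5 * 1025 * 20.6116 = 10563.445
Step 3 — Rf = 10563.445 * 3968 * 0.00251 ≈ 105210 N (5 s.f.)

105210 N


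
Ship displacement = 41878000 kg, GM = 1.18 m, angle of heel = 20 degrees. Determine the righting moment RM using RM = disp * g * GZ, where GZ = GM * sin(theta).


Formula: GZ = GM * sin(theta); RM = disp * g * GZ
Step 1 — GZ = 1.18 * sin(20°) = 1.18 * 0.34202 = 0.403584 m
Step 2 — RM = 41878000 * 9.81 * 0.403584 ≈ 165800000 N·m (5 s.f.)

165800000 N·m


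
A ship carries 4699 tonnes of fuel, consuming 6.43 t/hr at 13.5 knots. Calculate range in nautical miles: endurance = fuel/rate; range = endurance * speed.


Formula: endurance = fuel / rate; range = endurance * speed
Step 1 — endurance = 4699 / 6.43 = 730.7932 hours
Step 2 — range = 730.7932 * 13.5 ≈ 9865.7 nautical miles (5 s.f.)

9865.7 NM


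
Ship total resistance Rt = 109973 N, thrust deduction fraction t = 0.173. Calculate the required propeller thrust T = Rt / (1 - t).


Formula: T = Rt / (1 - t)
Step 1 — (1 - t) = 1 - 0.173 = 0.827
Step 2 — T = 109973 / 0.827 ≈ 132980 N (5 s.f.)

132980 N


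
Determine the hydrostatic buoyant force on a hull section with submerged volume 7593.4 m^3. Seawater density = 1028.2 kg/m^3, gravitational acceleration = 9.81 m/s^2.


Formula: Fb = rho * g * V
Substituting: Fb = 1028.2 * 9.81 * 7593.4
Intermediate: 1028.2 * 9.81 = 10086.642
Result: Fb = 10086.642 * 7593.4 ≈ 76592000 N (5 s.f.)

76592000 N


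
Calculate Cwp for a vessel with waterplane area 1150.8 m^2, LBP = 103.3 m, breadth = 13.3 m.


Formula: Cwp = Aw / (L * B)
Step 1 — L * B = 103.3 * 13.3 = 1373.89 m^2
Step 2 — Cwp = 1150.8 / 1373.89 ≈ 0.83762 (5 s.f.)

0.83762


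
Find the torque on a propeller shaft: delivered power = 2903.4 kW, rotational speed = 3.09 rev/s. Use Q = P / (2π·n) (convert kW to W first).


Formula: Q = P_W / (2 * pi * n)
Step 1 — P_W = 2903.4 kW * 1000 = 2903400.0 W
Step 2 — 2 * pi * n = 2 * pi * 3.09 = 19.415043
Step 3 — Q = 2903400.0 / 19.415043 ≈ 149540 N·m (5 s.f.)

149540 N·m


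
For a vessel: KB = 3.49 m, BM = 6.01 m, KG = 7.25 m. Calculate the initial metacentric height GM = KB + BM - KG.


Formula: GM = KB + BM - KG
Step 1 — KM = KB + BM = 3.49 + 6.01 = 9.5 m
Step 2 — GM = KM - KG = 9.5 - 7.25 = 2.25 m

2.25 m


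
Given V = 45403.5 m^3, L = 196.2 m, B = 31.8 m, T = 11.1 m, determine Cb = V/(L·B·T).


Formula: Cb = V / (L * B * T)
Step 1 — L * B * T = 196.2 * 31.8 * 11.1 = 69254.676 m^3
Step 2 — Cb = 45403.5 / 69254.676 ≈ 0.65560 (5 s.f.)

0.65560


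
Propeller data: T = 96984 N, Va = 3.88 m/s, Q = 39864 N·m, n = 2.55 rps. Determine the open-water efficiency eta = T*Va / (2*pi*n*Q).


Formula: eta = T * Va / (2 * pi * n * Q)
Step 1 — numerator = T * Va = 96984 * 3.88 = 376297.92
Step 2 — 2 * pi * n = 2 * pi * 2.55 = 16.022123
Step 3 — denominator = 16.022123 * 39864 = 638705.91
Step 4 — eta = 376297.92 / 638705.91 ≈ 0.58916 (5 s.f.)

0.58916


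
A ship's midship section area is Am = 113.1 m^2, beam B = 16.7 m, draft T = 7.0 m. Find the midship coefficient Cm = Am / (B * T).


Formula: Cm = Am / (B * T)
Step 1 — B * T = 16.7 * 7.0 = 116.9 m^2
Step 2 — Cm = 113.1 / 116.9 ≈ 0.96749 (5 s.f.)

0.96749


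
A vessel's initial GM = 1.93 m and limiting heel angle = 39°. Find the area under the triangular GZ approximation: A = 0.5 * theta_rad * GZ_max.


Formula: GZ_max = GM * sin(theta); Area = 0.5 * theta_rad * GZ_max
Step 1 — GZ_max = 1.93 * sin(39°) = 1.93 * 0.62932 = 1.214588 m
Step 2 — theta_rad = 39 * pi/180 = 0.680678 rad
Step 3 — Area = 0.5 * 0.680678 * 1.214588 ≈ 0.41337 m·rad (5 s.f.)

0.41337 m·rad


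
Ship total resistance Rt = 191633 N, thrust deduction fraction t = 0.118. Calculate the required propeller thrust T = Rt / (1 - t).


Formula: T = Rt / (1 - t)
Step 1 — (1 - t) = 1 - 0.118 = 0.882
Step 2 — T = 191633 / 0.882 ≈ 217270 N (5 s.f.)

217270 N


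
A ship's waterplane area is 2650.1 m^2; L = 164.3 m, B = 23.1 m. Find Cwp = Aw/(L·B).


Formula: Cwp = Aw / (L * B)
Step 1 — L * B = 164.3 * 23.1 = 3795.33 m^2
Step 2 — Cwp = 2650.1 / 3795.33 ≈ 0.69825 (5 s.f.)

0.69825


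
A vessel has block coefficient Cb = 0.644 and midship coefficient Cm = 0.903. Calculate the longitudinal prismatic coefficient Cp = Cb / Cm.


Formula: Cp = Cb / Cm
Substituting: Cp = 0.644 / 0.903
Result: Cp ≈ 0.71318 (5 s.f.)

0.71318


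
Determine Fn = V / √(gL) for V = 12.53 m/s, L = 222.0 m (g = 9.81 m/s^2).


Formula: Fn = V / sqrt(g * L)
Step 1 — g * L = 9.81 * 222.0 = 2177.82
Step 2 — sqrt(g * L) = sqrt(2177.82) = 46.667119
Step 3 — Fn = 12.53 / 46.667119 ≈ 0.26850 (5 s.f.)

0.26850


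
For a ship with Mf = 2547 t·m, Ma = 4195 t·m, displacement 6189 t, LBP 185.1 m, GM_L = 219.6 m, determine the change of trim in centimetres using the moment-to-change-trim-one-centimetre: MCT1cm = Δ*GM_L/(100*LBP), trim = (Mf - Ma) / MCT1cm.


Formula: net trimming moment = Mf - Ma; MCT1cm = Δ*GM_L/(100*LBP); trim = net moment / MCT1cm
Step 1 — net trimming moment = 2547 - 4195 = -1648 t·m
Step 2 — MCT1cm = 6189 * 219.6 / (100 * 185.1) = 73.4254 t·m/cm
Step 3 — trim = -1648 / 73.4254 ≈ -22.445 cm (5 s.f.)

-22.445 cm


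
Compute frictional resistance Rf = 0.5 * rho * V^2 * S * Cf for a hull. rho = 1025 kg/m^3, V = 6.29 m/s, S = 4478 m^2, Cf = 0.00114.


Formula: Rf = 0.5 * rho * V^2 * S * Cf
Step 1 — V^2 = 6.29^2 = 39.5641
Step 2 — 0.5 * rho * V^2 = 0.5 * 1025 * 39.5641 = 20276.60125
Step 3 — Rf = 20276.60125 * 4478 * 0.00114 ≈ 103510 N (5 s.f.)

103510 N


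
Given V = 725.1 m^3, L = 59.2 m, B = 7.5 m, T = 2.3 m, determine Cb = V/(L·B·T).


Formula: Cb = V / (L * B * T)
Step 1 — L * B * T = 59.2 * 7.5 * 2.3 = 1021.2 m^3
Step 2 — Cb = 725.1 / 1021.2 ≈ 0.71005 (5 s.f.)

0.71005


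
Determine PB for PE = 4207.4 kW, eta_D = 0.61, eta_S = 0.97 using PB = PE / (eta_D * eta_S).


Formula: PB = PE / (eta_D * eta_S)
Step 1 — combined efficiency = eta_D * eta_S = 0.61 * 0.97 = 0.5917
Step 2 — PB = 4207.4 / 0.5917 ≈ 7110.7 kW (5 s.f.)

7110.7 kW


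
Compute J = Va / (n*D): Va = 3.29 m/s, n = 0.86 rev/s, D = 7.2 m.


Formula: J = Va / (n * D)
Step 1 — n * D = 0.86 * 7.2 = 6.192
Step 2 — J = 3.29 / 6.192 ≈ 0.53133 (5 s.f.)

0.53133


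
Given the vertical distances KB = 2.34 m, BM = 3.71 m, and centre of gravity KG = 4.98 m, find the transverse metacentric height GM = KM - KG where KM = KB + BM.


Formula: GM = KB + BM - KG
Step 1 — KM = KB + BM = 2.34 + 3.71 = 6.05 m
Step 2 — GM = KM - KG = 6.05 - 4.98 = 1.07 m

1.07 m


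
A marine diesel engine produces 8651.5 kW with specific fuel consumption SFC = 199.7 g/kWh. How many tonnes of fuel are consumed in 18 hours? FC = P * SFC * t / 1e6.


Formula: FC (tonnes) = P * SFC * t / 1,000,000
Step 1 — P * SFC * t = 8651.5 * 199.7 * 18 = 31098681.9 g
Step 2 — FC (tonnes) = 31098681.9 / 1,000,000 ≈ 31.099 tonnes (5 s.f.)

31.099 tonnes


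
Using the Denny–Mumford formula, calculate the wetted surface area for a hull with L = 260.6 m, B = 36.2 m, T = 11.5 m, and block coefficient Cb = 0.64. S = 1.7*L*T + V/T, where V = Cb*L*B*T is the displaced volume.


Formula: S = 1.7*L*T + V/T with V = Cb*L*B*T, i.e. S = L * (1.7*T + Cb*B)
Step 1 — 1.7*T = 1.7 * 11.5 = 19.55 m
Step 2 — Cb*B = 0.64 * 36.2 = 23.168 m
Step 3 — 1.7*T + Cb*B = 19.55 + 23.168 = 42.718 m
Step 4 — S = 260.6 * 42.718 ≈ 11132 m^2 (5 s.f.)

11132 m^2


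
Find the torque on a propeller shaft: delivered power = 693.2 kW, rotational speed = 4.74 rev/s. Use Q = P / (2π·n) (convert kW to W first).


Formula: Q = P_W / (2 * pi * n)
Step 1 — P_W = 693.2 kW * 1000 = 693200.0 W
Step 2 — 2 * pi * n = 2 * pi * 4.74 = 29.782298
Step 3 — Q = 693200.0 / 29.782298 ≈ 23276 N·m (5 s.f.)

23276 N·m


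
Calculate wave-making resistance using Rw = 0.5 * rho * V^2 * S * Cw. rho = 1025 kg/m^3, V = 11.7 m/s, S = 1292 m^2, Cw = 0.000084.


Formula: Rw = 0.5 * rho * V^2 * S * Cw
Step 1 — V^2 = 11.7^2 = 136.89
Step 2 — 0.5 * rho * V^2 = 0.5 * 1025 * 136.89 = 70156.125
Step 3 — Rw = 70156.125 * 1292 * 0.000084 ≈ 7613.9 N (5 s.f.)

7613.9 N


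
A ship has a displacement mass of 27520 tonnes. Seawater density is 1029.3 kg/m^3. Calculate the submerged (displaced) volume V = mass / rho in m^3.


Formula: V = mass / rho
Step 1 — convert tonnes to kg: 27520 t * 1000 = 27520000 kg
Step 2 — V = 27520000 / 1029.3 ≈ 26737 m^3 (5 s.f.)

26737 m^3


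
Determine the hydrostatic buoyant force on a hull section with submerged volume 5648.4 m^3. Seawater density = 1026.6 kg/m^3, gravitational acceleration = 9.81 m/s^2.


Formula: Fb = rho * g * V
Substituting: Fb = 1026.6 * 9.81 * 5648.4
Intermediate: 1026.6 * 9.81 = 10070.946
Result: Fb = 10070.946 * 5648.4 ≈ 56885000 N (5 s.f.)

56885000 N


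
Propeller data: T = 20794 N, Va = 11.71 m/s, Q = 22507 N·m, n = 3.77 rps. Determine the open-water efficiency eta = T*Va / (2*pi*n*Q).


Formula: eta = T * Va / (2 * pi * n * Q)
Step 1 — numerator = T * Va = 20794 * 11.71 = 243497.74
Step 2 — 2 * pi * n = 2 * pi * 3.77 = 23.687609
Step 3 — denominator = 23.687609 * 22507 = 533137.02
Step 4 — eta = 243497.74 / 533137.02 ≈ 0.45673 (5 s.f.)

0.45673


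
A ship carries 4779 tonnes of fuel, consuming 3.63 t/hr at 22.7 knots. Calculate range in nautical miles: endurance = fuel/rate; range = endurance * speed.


Formula: endurance = fuel / rate; range = endurance * speed
Step 1 — endurance = 4779 / 3.63 = 1316.5289 hours
Step 2 — range = 1316.5289 * 22.7 ≈ 29885 nautical miles (5 s.f.)

29885 NM


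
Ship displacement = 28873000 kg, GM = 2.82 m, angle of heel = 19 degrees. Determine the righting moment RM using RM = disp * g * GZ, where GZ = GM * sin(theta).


Formula: GZ = GM * sin(theta); RM = disp * g * GZ
Step 1 — GZ = 2.82 * sin(19°) = 2.82 * 0.325568 = 0.918102 m
Step 2 — RM = 28873000 * 9.81 * 0.918102 ≈ 260050000 N·m (5 s.f.)

260050000 N·m


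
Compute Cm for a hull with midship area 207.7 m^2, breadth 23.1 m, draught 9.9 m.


Formula: Cm = Am / (B * T)
Step 1 — B * T = 23.1 * 9.9 = 228.69 m^2
Step 2 — Cm = 207.7 / 228.69 ≈ 0.90822 (5 s.f.)

0.90822


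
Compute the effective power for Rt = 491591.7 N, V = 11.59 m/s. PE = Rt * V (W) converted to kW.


Formula: PE = Rt * V / 1000 (kW)
Step 1 — PE (W) = 491591.7 * 11.59 = 5697547.803 W
Step 2 — PE (kW) = 5697547.803 / 1000 ≈ 5697.5 kW (5 s.f.)

5697.5 kW


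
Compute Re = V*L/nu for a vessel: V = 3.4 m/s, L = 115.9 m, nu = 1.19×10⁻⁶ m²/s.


Formula: Re = V * L / nu
Step 1 — V * L = 3.4 * 115.9 = 394.06 m^2/s
Step 2 — Re = 394.06 / 1.19e-6 = 3.31e+08

3.31e+08


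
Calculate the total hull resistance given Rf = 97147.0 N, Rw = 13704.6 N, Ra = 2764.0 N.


Formula: Rt = Rf + Rw + Ra
Substituting: Rt = 97147.0 + 13704.6 + 2764.0
Result: Rt = 113615.6 N

113615.6 N


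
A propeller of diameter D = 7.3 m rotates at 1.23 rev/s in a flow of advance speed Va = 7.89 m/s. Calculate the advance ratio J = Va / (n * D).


Formula: J = Va / (n * D)
Step 1 — n * D = 1.23 * 7.3 = 8.979
Step 2 — J = 7.89 / 8.979 ≈ 0.87872 (5 s.f.)

0.87872


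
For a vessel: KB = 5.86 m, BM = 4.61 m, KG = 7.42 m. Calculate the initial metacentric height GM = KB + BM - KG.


Formula: GM = KB + BM - KG
Step 1 — KM = KB + BM = 5.86 + 4.61 = 10.47 m
Step 2 — GM = KM - KG = 10.47 - 7.42 = 3.05 m

3.05 m


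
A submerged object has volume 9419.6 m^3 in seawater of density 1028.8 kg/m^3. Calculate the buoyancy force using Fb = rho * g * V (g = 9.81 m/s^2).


Formula: Fb = rho * g * V
Substituting: Fb = 1028.8 * 9.81 * 9419.6
Intermediate: 1028.8 * 9.81 = 10092.528
Result: Fb = 10092.528 * 9419.6 ≈ 95068000 N (5 s.f.)

95068000 N


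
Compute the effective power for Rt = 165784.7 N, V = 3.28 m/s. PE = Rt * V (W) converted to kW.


Formula: PE = Rt * V / 1000 (kW)
Step 1 — PE (W) = 165784.7 * 3.28 = 543773.816 W
Step 2 — PE (kW) = 543773.816 / 1000 ≈ 543.77 kW (5 s.f.)

543.77 kW


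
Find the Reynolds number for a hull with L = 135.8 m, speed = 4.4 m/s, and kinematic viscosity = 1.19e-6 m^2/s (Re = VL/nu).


Formula: Re = V * L / nu
Step 1 — V * L = 4.4 * 135.8 = 597.52 m^2/s
Step 2 — Re = 597.52 / 1.19e-6 = 5.02e+08

5.02e+08


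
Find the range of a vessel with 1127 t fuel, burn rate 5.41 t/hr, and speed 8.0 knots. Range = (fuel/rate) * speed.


Formula: endurance = fuel / rate; range = endurance * speed
Step 1 — endurance = 1127 / 5.41 = 208.3179 hours
Step 2 — range = 208.3179 * 8.0 ≈ 1666.5 nautical miles (5 s.f.)

1666.5 NM


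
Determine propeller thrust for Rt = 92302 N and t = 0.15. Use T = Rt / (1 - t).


Formula: T = Rt / (1 - t)
Step 1 — (1 - t) = 1 - 0.15 = 0.85
Step 2 — T = 92302 / 0.85 ≈ 108590 N (5 s.f.)

108590 N


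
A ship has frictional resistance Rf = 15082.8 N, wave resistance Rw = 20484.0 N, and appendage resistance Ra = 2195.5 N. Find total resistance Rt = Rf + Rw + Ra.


Formula: Rt = Rf + Rw + Ra
Substituting: Rt = 15082.8 + 20484.0 + 2195.5
Result: Rt = 37762.3 N

37762.3 N


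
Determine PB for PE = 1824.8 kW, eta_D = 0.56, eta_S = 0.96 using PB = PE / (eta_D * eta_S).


Formula: PB = PE / (eta_D * eta_S)
Step 1 — combined efficiency = eta_D * eta_S = 0.56 * 0.96 = 0.5376
Step 2 — PB = 1824.8 / 0.5376 ≈ 3394.3 kW (5 s.f.)

3394.3 kW


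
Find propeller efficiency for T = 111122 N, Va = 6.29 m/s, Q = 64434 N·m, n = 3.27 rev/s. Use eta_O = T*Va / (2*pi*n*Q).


Formula: eta = T * Va / (2 * pi * n * Q)
Step 1 — numerator = T * Va = 111122 * 6.29 = 698957.38
Step 2 — 2 * pi * n = 2 * pi * 3.27 = 20.546016
Step 3 — denominator = 20.546016 * 64434 = 1323861.99
Step 4 — eta = 698957.38 / 1323861.99 ≈ 0.52797 (5 s.f.)

0.52797


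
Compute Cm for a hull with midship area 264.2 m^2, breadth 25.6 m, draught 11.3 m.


Formula: Cm = Am / (B * T)
Step 1 — B * T = 25.6 * 11.3 = 289.28 m^2
Step 2 — Cm = 264.2 / 289.28 ≈ 0.91330 (5 s.f.)

0.91330


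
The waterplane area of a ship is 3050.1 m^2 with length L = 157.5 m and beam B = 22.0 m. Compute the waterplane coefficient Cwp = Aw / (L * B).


Formula: Cwp = Aw / (L * B)
Step 1 — L * B = 157.5 * 22.0 = 3465.0 m^2
Step 2 — Cwp = 3050.1 / 3465.0 ≈ 0.88026 (5 s.f.)

0.88026


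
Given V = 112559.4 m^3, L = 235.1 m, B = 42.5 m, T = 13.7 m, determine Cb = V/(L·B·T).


Formula: Cb = V / (L * B * T)
Step 1 — L * B * T = 235.1 * 42.5 * 13.7 = 136886.975 m^3
Step 2 — Cb = 112559.4 / 136886.975 ≈ 0.82228 (5 s.f.)

0.82228


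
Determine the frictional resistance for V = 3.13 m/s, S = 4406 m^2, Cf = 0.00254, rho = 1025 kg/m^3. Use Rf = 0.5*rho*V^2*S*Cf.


Formula: Rf = 0.5 * rho * V^2 * S * Cf
Step 1 — V^2 = 3.13^2 = 9.7969
Step 2 — 0.5 * rho * V^2 = 0.5 * 1025 * 9.7969 = 5020.91125
Step 3 — Rf = 5020.91125 * 4406 * 0.00254 ≈ 56190 N (5 s.f.)

56190 N


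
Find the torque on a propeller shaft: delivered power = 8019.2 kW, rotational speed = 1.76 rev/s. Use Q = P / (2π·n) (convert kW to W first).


Formula: Q = P_W / (2 * pi * n)
Step 1 — P_W = 8019.2 kW * 1000 = 8019200.0 W
Step 2 — 2 * pi * n = 2 * pi * 1.76 = 11.058406
Step 3 — Q = 8019200.0 / 11.058406 ≈ 725170 N·m (5 s.f.)

725170 N·m


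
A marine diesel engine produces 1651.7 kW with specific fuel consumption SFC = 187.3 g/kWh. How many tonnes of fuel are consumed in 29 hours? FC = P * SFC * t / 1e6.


Formula: FC (tonnes) = P * SFC * t / 1,000,000
Step 1 — P * SFC * t = 1651.7 * 187.3 * 29 = 8971538.89 g
Step 2 — FC (tonnes) = 8971538.89 / 1,000,000 ≈ 8.9715 tonnes (5 s.f.)

8.9715 tonnes


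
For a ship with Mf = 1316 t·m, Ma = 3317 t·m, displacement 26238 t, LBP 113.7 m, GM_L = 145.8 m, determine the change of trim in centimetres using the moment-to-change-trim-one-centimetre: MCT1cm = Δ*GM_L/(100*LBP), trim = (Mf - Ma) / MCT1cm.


Formula: net trimming moment = Mf - Ma; MCT1cm = Δ*GM_L/(100*LBP); trim = net moment / MCT1cm
Step 1 — net trimming moment = 1316 - 3317 = -2001 t·m
Step 2 — MCT1cm = 26238 * 145.8 / (100 * 113.7) = 336.4556 t·m/cm
Step 3 — trim = -2001 / 336.4556 ≈ -5.9473 cm (5 s.f.)

-5.9473 cm


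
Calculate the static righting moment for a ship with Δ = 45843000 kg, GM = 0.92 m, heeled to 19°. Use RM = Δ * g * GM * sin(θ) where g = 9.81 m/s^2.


Formula: GZ = GM * sin(theta); RM = disp * g * GZ
Step 1 — GZ = 0.92 * sin(19°) = 0.92 * 0.325568 = 0.299523 m
Step 2 — RM = 45843000 * 9.81 * 0.299523 ≈ 134700000 N·m (5 s.f.)

134700000 N·m


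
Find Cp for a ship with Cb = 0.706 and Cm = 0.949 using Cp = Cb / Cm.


Formula: Cp = Cb / Cm
Substituting: Cp = 0.706 / 0.949
Result: Cp ≈ 0.74394 (5 s.f.)

0.74394


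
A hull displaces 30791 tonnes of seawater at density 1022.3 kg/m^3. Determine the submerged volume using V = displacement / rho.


Formula: V = mass / rho
Step 1 — convert tonnes to kg: 30791 t * 1000 = 30791000 kg
Step 2 — V = 30791000 / 1022.3 ≈ 30119 m^3 (5 s.f.)

30119 m^3


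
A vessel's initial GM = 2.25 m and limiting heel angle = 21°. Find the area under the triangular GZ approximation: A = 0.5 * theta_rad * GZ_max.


Formula: GZ_max = GM * sin(theta); Area = 0.5 * theta_rad * GZ_max
Step 1 — GZ_max = 2.25 * sin(21°) = 2.25 * 0.358368 = 0.806328 m
Step 2 — theta_rad = 21 * pi/180 = 0.366519 rad
Step 3 — Area = 0.5 * 0.366519 * 0.806328 ≈ 0.14777 m·rad (5 s.f.)

0.14777 m·rad


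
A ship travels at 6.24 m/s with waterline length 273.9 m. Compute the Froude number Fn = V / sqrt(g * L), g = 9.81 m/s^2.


Formula: Fn = V / sqrt(g * L)
Step 1 — g * L = 9.81 * 273.9 = 2686.959
Step 2 — sqrt(g * L) = sqrt(2686.959) = 51.835885
Step 3 — Fn = 6.24 / 51.835885 ≈ 0.12038 (5 s.f.)

0.12038


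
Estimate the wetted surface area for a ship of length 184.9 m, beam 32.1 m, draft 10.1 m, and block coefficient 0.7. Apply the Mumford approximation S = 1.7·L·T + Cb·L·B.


Formula: S = 1.7*L*T + V/T with V = Cb*L*B*T, i.e. S = L * (1.7*T + Cb*B)
Step 1 — 1.7*T = 1.7 * 10.1 = 17.17 m
Step 2 — Cb*B = 0.7 * 32.1 = 22.47 m
Step 3 — 1.7*T + Cb*B = 17.17 + 22.47 = 39.64 m
Step 4 — S = 184.9 * 39.64 ≈ 7329.4 m^2 (5 s.f.)

7329.4 m^2


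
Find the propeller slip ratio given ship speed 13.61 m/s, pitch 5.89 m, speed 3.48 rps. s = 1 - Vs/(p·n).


Formula: s = 1 - Vs / (p * n)
Step 1 — p * n = 5.89 * 3.48 = 20.4972
Step 2 — Vs / (p*n) = 13.61 / 20.4972 = 0.663993 (6 d.p.)
Step 3 — s = 1 - 0.663993 = 0.336007

0.336007


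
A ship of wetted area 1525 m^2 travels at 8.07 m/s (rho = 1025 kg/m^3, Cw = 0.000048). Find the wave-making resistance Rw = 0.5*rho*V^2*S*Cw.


Formula: Rw = 0.5 * rho * V^2 * S * Cw
Step 1 — V^2 = 8.07^2 = 65.1249
Step 2 — 0.5 * rho * V^2 = 0.5 * 1025 * 65.1249 = 33376.51125
Step 3 — Rw = 33376.51125 * 1525 * 0.000048 ≈ 2443.2 N (5 s.f.)

2443.2 N


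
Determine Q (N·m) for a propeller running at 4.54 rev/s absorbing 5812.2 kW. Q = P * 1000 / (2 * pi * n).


Formula: Q = P_W / (2 * pi * n)
Step 1 — P_W = 5812.2 kW * 1000 = 5812200.0 W
Step 2 — 2 * pi * n = 2 * pi * 4.54 = 28.525661
Step 3 — Q = 5812200.0 / 28.525661 ≈ 203750 N·m (5 s.f.)

203750 N·m


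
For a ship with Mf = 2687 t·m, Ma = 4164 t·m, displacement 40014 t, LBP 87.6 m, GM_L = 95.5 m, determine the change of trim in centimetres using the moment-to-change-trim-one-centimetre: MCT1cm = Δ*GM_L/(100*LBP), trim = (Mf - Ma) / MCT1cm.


Formula: net trimming moment = Mf - Ma; MCT1cm = Δ*GM_L/(100*LBP); trim = net moment / MCT1cm
Step 1 — net trimming moment = 2687 - 4164 = -1477 t·m
Step 2 — MCT1cm = 40014 * 95.5 / (100 * 87.6) = 436.2257 t·m/cm
Step 3 — trim = -1477 / 436.2257 ≈ -3.3859 cm (5 s.f.)

-3.3859 cm


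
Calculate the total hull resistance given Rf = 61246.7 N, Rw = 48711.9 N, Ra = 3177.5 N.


Formula: Rt = Rf + Rw + Ra
Substituting: Rt = 61246.7 + 48711.9 + 3177.5
Result: Rt = 113136.1 N

113136.1 N


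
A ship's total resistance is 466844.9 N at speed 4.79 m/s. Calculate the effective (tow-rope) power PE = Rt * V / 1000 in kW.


Formula: PE = Rt * V / 1000 (kW)
Step 1 — PE (W) = 466844.9 * 4.79 = 2236187.071 W
Step 2 — PE (kW) = 2236187.071 / 1000 ≈ 2236.2 kW (5 s.f.)

2236.2 kW


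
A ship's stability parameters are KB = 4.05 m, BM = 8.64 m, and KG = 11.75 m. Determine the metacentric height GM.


Formula: GM = KB + BM - KG
Step 1 — KM = KB + BM = 4.05 + 8.64 = 12.69 m
Step 2 — GM = KM - KG = 12.69 - 11.75 = 0.94 m

0.94 m


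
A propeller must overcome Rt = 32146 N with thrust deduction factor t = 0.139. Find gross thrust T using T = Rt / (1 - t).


Formula: T = Rt / (1 - t)
Step 1 — (1 - t) = 1 - 0.139 = 0.861
Step 2 — T = 32146 / 0.861 ≈ 37336 N (5 s.f.)

37336 N


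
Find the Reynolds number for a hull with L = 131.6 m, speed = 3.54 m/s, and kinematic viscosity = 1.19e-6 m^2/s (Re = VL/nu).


Formula: Re = V * L / nu
Step 1 — V * L = 3.54 * 131.6 = 465.864 m^2/s
Step 2 — Re = 465.864 / 1.19e-6 = 3.91e+08

3.91e+08
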